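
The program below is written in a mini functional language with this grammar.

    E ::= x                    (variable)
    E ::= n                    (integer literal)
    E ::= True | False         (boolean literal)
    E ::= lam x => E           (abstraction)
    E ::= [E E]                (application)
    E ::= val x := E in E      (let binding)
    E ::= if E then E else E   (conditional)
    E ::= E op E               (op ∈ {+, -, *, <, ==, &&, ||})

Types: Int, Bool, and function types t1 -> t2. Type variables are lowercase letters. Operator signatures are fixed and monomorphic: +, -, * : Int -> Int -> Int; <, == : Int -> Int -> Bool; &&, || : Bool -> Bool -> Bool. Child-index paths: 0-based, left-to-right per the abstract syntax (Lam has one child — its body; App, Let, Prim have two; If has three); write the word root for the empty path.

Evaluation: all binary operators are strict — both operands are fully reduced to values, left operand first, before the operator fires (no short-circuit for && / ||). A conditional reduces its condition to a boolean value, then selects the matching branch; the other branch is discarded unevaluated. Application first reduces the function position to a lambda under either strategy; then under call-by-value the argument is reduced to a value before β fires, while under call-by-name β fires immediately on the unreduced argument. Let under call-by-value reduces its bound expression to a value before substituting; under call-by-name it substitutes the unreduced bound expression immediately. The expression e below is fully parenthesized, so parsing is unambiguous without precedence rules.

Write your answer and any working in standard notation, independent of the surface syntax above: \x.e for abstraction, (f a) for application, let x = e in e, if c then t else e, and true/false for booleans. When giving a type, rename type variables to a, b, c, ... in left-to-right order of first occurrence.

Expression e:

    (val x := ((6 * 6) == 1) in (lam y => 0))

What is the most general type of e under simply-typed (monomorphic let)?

Trace:
  unify Int ~ Int
  unify Int ~ Int
  unify Int ~ Int
  unify Int ~ Int
let x : Bool
\y._ : a -> Int

Answer: a -> Int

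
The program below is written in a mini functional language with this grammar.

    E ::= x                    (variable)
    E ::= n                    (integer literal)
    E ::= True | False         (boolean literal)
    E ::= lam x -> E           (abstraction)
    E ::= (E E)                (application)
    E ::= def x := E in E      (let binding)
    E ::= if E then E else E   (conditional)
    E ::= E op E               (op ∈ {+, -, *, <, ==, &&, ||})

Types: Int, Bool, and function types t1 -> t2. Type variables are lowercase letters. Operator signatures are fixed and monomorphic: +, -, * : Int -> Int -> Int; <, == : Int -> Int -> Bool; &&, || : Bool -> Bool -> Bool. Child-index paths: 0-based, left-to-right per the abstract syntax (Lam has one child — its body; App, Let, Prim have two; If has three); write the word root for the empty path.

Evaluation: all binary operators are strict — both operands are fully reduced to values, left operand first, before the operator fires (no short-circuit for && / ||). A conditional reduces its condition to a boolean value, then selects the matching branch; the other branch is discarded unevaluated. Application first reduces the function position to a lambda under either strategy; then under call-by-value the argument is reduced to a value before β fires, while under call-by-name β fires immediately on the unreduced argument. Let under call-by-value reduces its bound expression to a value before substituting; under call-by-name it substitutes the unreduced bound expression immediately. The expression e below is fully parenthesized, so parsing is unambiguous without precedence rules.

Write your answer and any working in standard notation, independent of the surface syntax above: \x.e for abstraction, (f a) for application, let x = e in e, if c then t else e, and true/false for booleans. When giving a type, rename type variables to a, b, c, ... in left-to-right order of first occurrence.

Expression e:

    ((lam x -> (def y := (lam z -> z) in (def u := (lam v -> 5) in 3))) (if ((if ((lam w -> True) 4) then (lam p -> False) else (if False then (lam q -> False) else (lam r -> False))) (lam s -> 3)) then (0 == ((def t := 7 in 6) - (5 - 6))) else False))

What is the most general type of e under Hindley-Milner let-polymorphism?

Answer: Int

Derivation:
z : b
\z._ : b -> b
let y : forall. b -> b
\v._ : c -> Int
let u : forall. c -> Int
\x._ : a -> Int
\w._ : d -> Bool
  unify d -> Bool ~ Int -> e
  unify d ~ Int
  unify Bool ~ e
_ _ : Bool
  unify Bool ~ Bool
\p._ : f -> Bool
  unify Bool ~ Bool
\q._ : g -> Bool
\r._ : h -> Bool
  unify g -> Bool ~ h -> Bool
  unify g ~ h
  unify Bool ~ Bool
  unify f -> Bool ~ h -> Bool
  unify f ~ h
  unify Bool ~ Bool
\s._ : i -> Int
  unify h -> Bool ~ (i -> Int) -> j
  unify h ~ i -> Int
  unify Bool ~ j
_ _ : Bool
  unify Bool ~ Bool
  unify Int ~ Int
let t : Int
  unify Int ~ Int
  unify Int ~ Int
  unify Int ~ Int
  unify Int ~ Int
  unify Int ~ Int
  unify Bool ~ Bool
  unify a -> Int ~ Bool -> k
  unify a ~ Bool
  unify Int ~ k
_ _ : Int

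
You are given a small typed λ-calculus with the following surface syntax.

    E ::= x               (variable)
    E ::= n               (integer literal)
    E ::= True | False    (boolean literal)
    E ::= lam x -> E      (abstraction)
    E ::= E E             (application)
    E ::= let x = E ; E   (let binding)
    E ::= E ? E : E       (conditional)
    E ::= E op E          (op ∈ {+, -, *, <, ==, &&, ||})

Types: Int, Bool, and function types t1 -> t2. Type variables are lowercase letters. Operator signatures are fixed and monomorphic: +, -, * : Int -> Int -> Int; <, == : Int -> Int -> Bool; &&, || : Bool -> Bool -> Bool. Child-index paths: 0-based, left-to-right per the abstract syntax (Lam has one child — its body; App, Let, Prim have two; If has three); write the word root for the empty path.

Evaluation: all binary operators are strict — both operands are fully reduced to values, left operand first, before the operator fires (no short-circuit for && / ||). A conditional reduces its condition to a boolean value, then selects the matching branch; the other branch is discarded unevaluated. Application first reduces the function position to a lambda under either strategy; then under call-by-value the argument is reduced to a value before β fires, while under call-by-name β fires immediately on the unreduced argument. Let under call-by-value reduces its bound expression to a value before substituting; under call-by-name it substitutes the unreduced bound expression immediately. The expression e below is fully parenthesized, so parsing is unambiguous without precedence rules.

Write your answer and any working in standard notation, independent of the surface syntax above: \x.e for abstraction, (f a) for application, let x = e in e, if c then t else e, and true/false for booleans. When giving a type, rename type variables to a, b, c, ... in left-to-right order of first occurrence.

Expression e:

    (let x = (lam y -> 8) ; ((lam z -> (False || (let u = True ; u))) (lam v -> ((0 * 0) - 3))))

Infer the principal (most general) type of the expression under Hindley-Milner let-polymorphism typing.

Answer: Bool

Derivation:
\y._ : a -> Int
let x : forall. a -> Int
  unify Bool ~ Bool
let u : Bool
u : Bool
  unify Bool ~ Bool
\z._ : b -> Bool
  unify Int ~ Int
  unify Int ~ Int
  unify Int ~ Int
  unify Int ~ Int
\v._ : c -> Int
  unify b -> Bool ~ (c -> Int) -> d
  unify b ~ c -> Int
  unify Bool ~ d
_ _ : Bool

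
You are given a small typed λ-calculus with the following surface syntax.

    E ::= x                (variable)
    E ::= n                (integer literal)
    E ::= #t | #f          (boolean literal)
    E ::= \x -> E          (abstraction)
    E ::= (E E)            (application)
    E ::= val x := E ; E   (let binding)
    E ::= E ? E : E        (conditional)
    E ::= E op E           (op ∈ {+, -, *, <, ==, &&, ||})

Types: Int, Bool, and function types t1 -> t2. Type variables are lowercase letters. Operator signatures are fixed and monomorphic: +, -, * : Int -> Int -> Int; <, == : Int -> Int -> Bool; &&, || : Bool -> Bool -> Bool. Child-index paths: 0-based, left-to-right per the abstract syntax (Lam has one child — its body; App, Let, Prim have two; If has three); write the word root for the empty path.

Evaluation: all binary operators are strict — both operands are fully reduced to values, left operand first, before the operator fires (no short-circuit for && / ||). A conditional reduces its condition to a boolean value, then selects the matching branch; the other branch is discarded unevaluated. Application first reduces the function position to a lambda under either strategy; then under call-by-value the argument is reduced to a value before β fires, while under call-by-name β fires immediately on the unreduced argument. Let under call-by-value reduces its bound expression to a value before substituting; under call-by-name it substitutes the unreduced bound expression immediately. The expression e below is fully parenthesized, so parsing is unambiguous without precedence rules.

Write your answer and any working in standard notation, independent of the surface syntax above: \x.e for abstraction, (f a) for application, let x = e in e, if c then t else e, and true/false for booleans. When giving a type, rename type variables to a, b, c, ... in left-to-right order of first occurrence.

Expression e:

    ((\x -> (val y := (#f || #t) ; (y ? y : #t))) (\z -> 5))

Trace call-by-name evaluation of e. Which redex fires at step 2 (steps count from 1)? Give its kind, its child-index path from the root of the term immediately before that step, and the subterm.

Answer: let at root : (let y = (false || true) in (if y then y else true))

Derivation:
step 0: ((\x.(let y = (false || true) in (if y then y else true))) (\z.5))
step 1: [beta@root] (let y = (false || true) in (if y then y else true))
step 2: [let@root] (if (false || true) then (false || true) else true)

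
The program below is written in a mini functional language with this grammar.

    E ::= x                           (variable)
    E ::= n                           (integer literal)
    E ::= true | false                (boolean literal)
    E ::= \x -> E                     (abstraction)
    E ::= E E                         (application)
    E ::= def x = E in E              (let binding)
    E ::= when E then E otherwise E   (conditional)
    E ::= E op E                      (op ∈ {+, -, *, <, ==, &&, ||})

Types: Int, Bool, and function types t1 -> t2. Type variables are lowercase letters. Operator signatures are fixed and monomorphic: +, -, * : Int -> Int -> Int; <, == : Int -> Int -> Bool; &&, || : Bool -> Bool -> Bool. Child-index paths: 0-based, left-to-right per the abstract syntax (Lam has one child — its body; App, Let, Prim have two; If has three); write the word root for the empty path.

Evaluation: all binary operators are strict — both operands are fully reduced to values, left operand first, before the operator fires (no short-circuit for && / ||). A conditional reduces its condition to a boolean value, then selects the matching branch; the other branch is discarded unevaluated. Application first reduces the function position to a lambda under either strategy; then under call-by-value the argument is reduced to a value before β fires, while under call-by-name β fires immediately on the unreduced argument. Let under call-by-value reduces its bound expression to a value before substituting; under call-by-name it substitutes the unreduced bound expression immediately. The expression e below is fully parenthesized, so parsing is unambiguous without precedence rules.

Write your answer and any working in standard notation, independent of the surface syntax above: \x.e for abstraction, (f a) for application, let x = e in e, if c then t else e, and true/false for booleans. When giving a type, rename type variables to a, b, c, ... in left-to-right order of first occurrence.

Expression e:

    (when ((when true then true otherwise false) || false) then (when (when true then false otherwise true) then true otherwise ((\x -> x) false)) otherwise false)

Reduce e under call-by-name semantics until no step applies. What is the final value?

Derivation:
step 0: (if ((if true then true else false) || false) then (if (if true then false else true) then true else ((\x.x) false)) else false)
step 1: [if@0.0] (if (true || false) then (if (if true then false else true) then true else ((\x.x) false)) else false)
step 2: [delta@0] (if true then (if (if true then false else true) then true else ((\x.x) false)) else false)
step 3: [if@root] (if (if true then false else true) then true else ((\x.x) false))
step 4: [if@0] (if false then true else ((\x.x) false))
step 5: [if@root] ((\x.x) false)
step 6: [beta@root] false

Answer: false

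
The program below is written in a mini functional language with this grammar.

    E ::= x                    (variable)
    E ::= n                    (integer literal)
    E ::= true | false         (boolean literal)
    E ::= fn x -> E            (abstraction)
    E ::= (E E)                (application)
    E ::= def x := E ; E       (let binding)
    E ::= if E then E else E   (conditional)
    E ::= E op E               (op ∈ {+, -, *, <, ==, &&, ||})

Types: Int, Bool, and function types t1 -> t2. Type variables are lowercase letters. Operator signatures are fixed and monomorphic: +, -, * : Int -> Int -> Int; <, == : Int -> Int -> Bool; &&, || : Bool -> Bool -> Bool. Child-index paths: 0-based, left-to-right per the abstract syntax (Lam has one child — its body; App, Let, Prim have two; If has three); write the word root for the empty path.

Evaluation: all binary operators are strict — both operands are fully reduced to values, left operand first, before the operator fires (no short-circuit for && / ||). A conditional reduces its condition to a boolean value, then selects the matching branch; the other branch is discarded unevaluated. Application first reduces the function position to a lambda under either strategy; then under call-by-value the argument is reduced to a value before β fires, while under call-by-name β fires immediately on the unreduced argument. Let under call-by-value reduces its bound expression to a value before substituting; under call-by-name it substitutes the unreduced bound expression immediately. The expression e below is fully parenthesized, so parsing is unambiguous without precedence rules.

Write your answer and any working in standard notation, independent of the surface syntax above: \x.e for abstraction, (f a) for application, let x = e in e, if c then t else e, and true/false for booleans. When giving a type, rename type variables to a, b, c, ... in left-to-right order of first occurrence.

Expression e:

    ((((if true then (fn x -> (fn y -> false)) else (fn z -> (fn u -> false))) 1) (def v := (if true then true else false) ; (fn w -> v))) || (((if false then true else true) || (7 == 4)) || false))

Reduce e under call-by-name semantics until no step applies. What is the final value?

Answer: true

Trace:
step 0: ((((if true then (\x.(\y.false)) else (\z.(\u.false))) 1) (let v = (if true then true else false) in (\w.v))) || (((if false then true else true) || (7 == 4)) || false))
step 1: [if@0.0.0] ((((\x.(\y.false)) 1) (let v = (if true then true else false) in (\w.v))) || (((if false then true else true) || (7 == 4)) || false))
step 2: [beta@0.0] (((\y.false) (let v = (if true then true else false) in (\w.v))) || (((if false then true else true) || (7 == 4)) || false))
step 3: [beta@0] (false || (((if false then true else true) || (7 == 4)) || false))
step 4: [if@1.0.0] (false || ((true || (7 == 4)) || false))
step 5: [delta@1.0.1] (false || ((true || false) || false))
step 6: [delta@1.0] (false || (true || false))
step 7: [delta@1] (false || true)
step 8: [delta@root] true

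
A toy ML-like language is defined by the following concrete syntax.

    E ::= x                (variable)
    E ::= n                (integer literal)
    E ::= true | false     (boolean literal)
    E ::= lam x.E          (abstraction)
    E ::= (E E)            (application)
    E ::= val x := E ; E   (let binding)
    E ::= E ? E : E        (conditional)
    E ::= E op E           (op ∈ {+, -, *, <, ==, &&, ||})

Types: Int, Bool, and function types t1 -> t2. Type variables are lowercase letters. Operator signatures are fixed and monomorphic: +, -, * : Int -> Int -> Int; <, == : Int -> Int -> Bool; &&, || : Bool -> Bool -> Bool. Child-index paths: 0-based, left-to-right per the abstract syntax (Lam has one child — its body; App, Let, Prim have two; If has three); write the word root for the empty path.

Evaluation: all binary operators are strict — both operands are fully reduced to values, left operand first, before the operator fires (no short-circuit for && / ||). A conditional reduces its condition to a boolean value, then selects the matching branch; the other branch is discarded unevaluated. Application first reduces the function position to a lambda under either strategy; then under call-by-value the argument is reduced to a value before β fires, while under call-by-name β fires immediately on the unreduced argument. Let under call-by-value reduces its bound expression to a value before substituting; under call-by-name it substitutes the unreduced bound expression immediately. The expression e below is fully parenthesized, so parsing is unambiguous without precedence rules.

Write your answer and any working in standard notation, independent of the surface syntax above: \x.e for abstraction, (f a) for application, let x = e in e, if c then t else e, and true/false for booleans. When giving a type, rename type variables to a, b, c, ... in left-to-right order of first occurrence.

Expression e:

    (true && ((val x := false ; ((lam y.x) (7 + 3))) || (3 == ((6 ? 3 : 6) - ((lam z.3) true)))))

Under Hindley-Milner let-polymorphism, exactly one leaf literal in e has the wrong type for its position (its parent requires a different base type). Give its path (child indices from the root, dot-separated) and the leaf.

Derivation:
  unify Bool ~ Bool
let x : Bool
x : Bool
\y._ : a -> Bool
  unify Int ~ Int
  unify Int ~ Int
  unify a -> Bool ~ Int -> b
  unify a ~ Int
  unify Bool ~ b
_ _ : Bool
  unify Bool ~ Bool
  unify Int ~ Int
  unify Int ~ Bool
  FAIL: mismatch Int ~ Bool

Answer: 1.1.1.0.0 : 6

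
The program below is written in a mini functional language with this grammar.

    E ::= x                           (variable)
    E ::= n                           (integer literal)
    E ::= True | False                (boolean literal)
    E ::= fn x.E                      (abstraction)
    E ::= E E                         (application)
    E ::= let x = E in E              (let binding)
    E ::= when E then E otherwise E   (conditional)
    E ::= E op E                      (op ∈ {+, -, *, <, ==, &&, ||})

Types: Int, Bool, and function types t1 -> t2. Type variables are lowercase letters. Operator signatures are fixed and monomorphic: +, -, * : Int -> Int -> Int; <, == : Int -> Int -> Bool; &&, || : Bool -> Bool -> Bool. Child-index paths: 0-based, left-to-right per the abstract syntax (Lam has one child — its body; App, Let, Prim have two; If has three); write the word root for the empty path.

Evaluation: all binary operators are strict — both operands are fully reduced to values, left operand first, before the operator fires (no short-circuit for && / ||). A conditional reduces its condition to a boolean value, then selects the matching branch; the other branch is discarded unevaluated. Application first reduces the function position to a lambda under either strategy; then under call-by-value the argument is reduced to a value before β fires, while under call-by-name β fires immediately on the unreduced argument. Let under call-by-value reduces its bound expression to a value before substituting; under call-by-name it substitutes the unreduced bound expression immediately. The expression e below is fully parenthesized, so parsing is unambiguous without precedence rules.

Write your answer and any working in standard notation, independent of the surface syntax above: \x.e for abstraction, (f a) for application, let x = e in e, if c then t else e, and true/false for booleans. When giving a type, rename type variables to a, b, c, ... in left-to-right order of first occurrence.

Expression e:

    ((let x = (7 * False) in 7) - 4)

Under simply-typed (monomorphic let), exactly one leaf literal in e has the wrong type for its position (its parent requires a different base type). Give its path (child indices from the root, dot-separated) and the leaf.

Answer: 0.0.1 : false

Trace:
  unify Int ~ Int
  unify Bool ~ Int
  FAIL: mismatch Bool ~ Int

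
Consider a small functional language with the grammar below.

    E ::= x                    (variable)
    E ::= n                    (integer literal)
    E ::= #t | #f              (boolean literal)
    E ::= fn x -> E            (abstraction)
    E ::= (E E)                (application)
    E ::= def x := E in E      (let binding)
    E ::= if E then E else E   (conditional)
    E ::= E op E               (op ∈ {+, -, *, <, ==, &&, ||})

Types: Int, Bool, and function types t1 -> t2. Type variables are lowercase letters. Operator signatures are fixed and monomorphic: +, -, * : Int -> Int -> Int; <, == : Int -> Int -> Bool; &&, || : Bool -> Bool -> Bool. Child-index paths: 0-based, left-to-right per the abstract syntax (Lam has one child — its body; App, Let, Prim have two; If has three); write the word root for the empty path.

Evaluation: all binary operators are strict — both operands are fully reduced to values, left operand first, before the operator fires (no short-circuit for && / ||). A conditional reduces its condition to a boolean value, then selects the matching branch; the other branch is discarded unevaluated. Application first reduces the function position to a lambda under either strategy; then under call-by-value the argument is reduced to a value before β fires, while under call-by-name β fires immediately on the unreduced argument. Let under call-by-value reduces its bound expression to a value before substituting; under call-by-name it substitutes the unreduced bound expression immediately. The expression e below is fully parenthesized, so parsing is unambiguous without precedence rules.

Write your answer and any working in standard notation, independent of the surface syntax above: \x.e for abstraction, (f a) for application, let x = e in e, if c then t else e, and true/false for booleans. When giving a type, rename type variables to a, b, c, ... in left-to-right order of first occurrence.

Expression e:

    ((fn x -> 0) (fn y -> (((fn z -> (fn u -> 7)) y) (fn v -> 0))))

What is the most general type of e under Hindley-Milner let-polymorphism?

Answer: Int

Working:
\x._ : a -> Int
\u._ : d -> Int
\z._ : c -> d -> Int
y : b
  unify c -> d -> Int ~ b -> e
  unify c ~ b
  unify d -> Int ~ e
_ _ : d -> Int
\v._ : f -> Int
  unify d -> Int ~ (f -> Int) -> g
  unify d ~ f -> Int
  unify Int ~ g
_ _ : Int
\y._ : b -> Int
  unify a -> Int ~ (b -> Int) -> h
  unify a ~ b -> Int
  unify Int ~ h
_ _ : Int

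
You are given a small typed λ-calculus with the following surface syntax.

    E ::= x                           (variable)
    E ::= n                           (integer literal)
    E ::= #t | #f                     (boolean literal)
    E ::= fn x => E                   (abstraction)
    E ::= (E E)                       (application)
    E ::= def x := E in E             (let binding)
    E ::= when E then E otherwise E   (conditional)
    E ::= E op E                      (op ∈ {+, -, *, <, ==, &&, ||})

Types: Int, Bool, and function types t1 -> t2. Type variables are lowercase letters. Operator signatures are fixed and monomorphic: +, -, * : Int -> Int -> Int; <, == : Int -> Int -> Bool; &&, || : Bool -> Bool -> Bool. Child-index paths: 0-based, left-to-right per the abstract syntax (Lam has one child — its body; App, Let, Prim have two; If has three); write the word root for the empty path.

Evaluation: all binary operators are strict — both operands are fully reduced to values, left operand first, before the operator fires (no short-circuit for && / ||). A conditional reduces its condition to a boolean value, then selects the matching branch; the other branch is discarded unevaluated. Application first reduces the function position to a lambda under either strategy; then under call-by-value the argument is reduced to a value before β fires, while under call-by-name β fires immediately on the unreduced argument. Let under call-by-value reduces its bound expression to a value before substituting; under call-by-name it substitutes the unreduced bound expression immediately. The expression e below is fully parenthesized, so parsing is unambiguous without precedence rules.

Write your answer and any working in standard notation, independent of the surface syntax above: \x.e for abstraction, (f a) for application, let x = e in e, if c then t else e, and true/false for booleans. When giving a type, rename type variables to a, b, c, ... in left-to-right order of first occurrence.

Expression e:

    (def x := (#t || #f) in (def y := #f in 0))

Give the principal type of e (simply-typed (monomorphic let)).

Trace:
  unify Bool ~ Bool
  unify Bool ~ Bool
let x : Bool
let y : Bool

Answer: Int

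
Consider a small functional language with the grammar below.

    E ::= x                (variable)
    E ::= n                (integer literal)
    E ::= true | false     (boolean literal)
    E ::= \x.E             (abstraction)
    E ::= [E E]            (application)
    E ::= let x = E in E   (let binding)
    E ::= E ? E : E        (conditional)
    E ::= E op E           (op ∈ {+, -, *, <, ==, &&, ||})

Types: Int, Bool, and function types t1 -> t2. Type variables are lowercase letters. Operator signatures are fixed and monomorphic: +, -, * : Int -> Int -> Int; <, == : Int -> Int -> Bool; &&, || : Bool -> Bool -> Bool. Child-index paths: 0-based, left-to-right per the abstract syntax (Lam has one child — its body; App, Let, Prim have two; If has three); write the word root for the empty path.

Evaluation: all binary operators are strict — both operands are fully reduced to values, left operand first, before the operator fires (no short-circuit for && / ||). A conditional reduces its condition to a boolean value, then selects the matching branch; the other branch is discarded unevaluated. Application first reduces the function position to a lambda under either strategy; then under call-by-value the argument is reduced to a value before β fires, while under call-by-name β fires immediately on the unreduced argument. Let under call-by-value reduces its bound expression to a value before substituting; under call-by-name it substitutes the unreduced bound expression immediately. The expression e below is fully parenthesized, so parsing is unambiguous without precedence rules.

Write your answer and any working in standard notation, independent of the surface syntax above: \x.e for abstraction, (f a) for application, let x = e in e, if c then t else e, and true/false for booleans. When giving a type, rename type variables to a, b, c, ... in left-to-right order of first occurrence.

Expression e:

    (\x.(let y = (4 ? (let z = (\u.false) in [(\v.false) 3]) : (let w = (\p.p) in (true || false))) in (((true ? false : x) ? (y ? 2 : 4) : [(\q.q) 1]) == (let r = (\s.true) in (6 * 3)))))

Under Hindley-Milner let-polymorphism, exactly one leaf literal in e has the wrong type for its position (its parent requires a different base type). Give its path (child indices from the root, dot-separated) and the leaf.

Answer: 0.0.0 : 4

Derivation:
  unify Int ~ Bool
  FAIL: mismatch Int ~ Bool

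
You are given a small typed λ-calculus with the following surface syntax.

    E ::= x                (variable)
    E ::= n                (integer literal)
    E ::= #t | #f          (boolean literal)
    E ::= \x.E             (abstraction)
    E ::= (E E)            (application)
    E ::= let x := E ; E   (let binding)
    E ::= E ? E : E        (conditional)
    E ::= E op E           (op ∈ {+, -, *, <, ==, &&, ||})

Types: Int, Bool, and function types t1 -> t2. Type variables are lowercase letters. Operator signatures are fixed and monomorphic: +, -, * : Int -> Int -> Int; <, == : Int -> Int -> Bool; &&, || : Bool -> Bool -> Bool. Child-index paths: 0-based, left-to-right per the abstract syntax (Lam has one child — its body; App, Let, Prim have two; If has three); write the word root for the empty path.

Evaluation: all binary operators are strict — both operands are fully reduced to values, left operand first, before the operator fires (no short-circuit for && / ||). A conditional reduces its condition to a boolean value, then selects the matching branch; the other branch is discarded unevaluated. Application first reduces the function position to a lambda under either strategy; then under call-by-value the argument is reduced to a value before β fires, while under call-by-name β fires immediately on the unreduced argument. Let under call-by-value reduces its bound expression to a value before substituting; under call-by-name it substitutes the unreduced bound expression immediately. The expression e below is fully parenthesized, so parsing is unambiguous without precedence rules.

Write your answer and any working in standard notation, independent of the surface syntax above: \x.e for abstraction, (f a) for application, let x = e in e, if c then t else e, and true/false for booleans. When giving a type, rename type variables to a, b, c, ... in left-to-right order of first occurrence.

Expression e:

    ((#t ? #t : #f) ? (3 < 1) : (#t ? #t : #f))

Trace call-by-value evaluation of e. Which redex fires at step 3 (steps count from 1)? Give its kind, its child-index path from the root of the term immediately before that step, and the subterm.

Answer: delta at root : (3 < 1)

Trace:
step 0: (if (if true then true else false) then (3 < 1) else (if true then true else false))
step 1: [if@0] (if true then (3 < 1) else (if true then true else false))
step 2: [if@root] (3 < 1)
step 3: [delta@root] false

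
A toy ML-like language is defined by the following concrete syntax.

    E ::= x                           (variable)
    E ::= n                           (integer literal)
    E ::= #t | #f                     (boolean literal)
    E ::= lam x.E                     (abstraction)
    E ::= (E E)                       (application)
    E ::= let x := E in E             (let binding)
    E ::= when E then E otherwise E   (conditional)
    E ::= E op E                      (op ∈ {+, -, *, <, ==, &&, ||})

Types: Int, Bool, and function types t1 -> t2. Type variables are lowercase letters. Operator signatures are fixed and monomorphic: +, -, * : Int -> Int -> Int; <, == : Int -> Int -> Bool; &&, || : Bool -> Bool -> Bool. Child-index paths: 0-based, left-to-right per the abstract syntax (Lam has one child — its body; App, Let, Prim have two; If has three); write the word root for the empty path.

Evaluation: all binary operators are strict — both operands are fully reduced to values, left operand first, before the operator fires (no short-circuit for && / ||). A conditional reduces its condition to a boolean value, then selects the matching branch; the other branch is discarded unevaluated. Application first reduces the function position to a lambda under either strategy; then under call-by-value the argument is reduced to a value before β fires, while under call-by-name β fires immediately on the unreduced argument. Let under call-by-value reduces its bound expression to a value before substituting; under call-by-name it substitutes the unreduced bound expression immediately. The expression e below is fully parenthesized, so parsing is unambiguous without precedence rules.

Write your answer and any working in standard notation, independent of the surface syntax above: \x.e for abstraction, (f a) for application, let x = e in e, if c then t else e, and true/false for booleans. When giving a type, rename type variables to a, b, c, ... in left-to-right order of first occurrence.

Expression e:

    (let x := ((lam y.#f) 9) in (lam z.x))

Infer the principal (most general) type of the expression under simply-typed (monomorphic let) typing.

Working:
\y._ : a -> Bool
  unify a -> Bool ~ Int -> b
  unify a ~ Int
  unify Bool ~ b
_ _ : Bool
let x : Bool
x : Bool
\z._ : c -> Bool

Answer: a -> Bool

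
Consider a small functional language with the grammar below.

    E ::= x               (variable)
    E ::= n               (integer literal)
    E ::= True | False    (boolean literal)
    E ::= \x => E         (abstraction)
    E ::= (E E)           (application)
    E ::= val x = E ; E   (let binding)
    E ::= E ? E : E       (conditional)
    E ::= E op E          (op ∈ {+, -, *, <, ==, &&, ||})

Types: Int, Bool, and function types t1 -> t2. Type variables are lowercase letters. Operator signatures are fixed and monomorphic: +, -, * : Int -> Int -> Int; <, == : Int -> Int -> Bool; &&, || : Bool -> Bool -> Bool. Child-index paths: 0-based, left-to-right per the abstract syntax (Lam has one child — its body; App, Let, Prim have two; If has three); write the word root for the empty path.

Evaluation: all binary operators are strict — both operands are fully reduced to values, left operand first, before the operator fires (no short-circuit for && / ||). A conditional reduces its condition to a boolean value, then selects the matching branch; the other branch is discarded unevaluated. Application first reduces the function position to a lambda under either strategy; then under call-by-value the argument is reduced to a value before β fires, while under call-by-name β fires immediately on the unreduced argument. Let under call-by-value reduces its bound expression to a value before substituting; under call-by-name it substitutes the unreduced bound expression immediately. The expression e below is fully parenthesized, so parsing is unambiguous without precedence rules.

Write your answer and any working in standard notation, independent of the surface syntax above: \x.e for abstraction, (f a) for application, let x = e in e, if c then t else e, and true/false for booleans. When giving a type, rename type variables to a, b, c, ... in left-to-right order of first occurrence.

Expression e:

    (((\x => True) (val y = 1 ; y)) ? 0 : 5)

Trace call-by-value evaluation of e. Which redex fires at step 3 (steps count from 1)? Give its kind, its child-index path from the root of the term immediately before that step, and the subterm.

Answer: if at root : (if true then 0 else 5)

Working:
step 0: (if ((\x.true) (let y = 1 in y)) then 0 else 5)
step 1: [let@0.1] (if ((\x.true) 1) then 0 else 5)
step 2: [beta@0] (if true then 0 else 5)
step 3: [if@root] 0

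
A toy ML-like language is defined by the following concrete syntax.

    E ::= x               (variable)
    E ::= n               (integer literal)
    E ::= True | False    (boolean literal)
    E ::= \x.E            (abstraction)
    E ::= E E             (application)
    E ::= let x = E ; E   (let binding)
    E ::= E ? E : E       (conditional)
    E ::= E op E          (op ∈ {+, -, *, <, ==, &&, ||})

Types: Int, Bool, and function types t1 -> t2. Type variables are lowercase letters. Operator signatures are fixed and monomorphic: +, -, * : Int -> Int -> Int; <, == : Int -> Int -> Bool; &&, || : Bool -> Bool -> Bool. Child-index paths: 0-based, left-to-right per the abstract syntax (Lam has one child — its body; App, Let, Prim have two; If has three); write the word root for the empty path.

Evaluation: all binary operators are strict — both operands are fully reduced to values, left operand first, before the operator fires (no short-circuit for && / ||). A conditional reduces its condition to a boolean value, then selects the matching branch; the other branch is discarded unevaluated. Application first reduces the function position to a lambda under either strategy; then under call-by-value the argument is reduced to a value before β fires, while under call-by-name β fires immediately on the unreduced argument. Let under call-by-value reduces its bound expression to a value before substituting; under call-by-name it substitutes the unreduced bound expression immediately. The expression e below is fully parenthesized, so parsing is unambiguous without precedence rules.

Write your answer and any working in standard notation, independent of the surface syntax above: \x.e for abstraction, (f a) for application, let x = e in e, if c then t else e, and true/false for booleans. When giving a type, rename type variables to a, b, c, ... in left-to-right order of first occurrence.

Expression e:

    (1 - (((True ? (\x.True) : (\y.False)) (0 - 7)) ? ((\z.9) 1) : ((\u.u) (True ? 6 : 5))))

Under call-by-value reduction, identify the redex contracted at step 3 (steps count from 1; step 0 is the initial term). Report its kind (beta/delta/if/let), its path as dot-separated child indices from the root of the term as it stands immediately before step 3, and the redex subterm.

Trace:
step 0: (1 - (if ((if true then (\x.true) else (\y.false)) (0 - 7)) then ((\z.9) 1) else ((\u.u) (if true then 6 else 5))))
step 1: [if@1.0.0] (1 - (if ((\x.true) (0 - 7)) then ((\z.9) 1) else ((\u.u) (if true then 6 else 5))))
step 2: [delta@1.0.1] (1 - (if ((\x.true) -7) then ((\z.9) 1) else ((\u.u) (if true then 6 else 5))))
step 3: [beta@1.0] (1 - (if true then ((\z.9) 1) else ((\u.u) (if true then 6 else 5))))

Answer: beta at 1.0 : ((\x.true) -7)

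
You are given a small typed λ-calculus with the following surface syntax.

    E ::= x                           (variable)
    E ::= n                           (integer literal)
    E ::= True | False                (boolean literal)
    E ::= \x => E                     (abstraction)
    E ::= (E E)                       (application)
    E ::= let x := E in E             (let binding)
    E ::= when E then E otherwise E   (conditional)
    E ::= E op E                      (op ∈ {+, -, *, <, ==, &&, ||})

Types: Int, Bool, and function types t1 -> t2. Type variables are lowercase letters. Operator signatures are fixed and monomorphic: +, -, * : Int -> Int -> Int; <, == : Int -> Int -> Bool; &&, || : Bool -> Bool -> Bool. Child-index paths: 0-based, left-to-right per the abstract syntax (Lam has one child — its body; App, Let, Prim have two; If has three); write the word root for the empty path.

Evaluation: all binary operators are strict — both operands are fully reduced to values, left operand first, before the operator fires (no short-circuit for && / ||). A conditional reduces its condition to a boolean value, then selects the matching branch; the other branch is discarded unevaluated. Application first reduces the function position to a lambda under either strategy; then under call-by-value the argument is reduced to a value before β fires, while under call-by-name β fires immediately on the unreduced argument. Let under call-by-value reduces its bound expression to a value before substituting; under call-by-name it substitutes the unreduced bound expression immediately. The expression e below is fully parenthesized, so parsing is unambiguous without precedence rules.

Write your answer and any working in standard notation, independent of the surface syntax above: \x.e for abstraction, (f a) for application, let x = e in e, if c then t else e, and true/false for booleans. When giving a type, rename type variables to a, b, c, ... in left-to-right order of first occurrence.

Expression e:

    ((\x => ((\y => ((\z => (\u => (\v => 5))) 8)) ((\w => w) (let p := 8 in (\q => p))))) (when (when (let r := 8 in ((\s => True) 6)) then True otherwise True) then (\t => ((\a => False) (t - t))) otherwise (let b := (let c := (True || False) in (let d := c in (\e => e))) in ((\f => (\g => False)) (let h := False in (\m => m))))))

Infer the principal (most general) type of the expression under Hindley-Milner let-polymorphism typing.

Derivation:
\v._ : e -> Int
\u._ : d -> e -> Int
\z._ : c -> d -> e -> Int
  unify c -> d -> e -> Int ~ Int -> f
  unify c ~ Int
  unify d -> e -> Int ~ f
_ _ : d -> e -> Int
\y._ : b -> d -> e -> Int
w : g
\w._ : g -> g
let p : Int
p : Int
\q._ : h -> Int
  unify g -> g ~ (h -> Int) -> i
  unify g ~ h -> Int
  unify h -> Int ~ i
_ _ : h -> Int
  unify b -> d -> e -> Int ~ (h -> Int) -> j
  unify b ~ h -> Int
  unify d -> e -> Int ~ j
_ _ : d -> e -> Int
\x._ : a -> d -> e -> Int
let r : Int
\s._ : k -> Bool
  unify k -> Bool ~ Int -> l
  unify k ~ Int
  unify Bool ~ l
_ _ : Bool
  unify Bool ~ Bool
  unify Bool ~ Bool
  unify Bool ~ Bool
\a._ : n -> Bool
t : m
  unify m ~ Int
t : Int
  unify Int ~ Int
  unify n -> Bool ~ Int -> o
  unify n ~ Int
  unify Bool ~ o
_ _ : Bool
\t._ : Int -> Bool
  unify Bool ~ Bool
  unify Bool ~ Bool
let c : Bool
c : Bool
let d : Bool
e : p
\e._ : p -> p
let b : forall. p -> p
\g._ : r -> Bool
\f._ : q -> r -> Bool
let h : Bool
m : s
\m._ : s -> s
  unify q -> r -> Bool ~ (s -> s) -> t
  unify q ~ s -> s
  unify r -> Bool ~ t
_ _ : r -> Bool
  unify Int -> Bool ~ r -> Bool
  unify Int ~ r
  unify Bool ~ Bool
  unify a -> d -> e -> Int ~ (Int -> Bool) -> u
  unify a ~ Int -> Bool
  unify d -> e -> Int ~ u
_ _ : d -> e -> Int

Answer: a -> b -> Int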